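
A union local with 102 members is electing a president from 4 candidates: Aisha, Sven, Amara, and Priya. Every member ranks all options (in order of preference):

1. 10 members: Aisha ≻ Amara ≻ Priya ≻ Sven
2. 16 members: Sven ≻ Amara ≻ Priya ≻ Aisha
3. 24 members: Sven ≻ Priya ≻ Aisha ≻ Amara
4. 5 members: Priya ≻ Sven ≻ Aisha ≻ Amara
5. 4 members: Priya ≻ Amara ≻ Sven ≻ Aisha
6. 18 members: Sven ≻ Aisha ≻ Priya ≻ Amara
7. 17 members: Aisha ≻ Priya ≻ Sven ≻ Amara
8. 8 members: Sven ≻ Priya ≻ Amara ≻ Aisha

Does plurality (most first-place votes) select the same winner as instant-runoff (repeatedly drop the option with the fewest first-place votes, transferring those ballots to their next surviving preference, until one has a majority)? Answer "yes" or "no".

Plurality — first-place votes: Aisha 27, Sven 66, Amara 0, Priya 9. Winner: Sven.
Instant-runoff — R1 Aisha 27, Sven 66, Amara 0, Priya 9 (Sven winner). Winner: Sven.
The two methods agree.

yes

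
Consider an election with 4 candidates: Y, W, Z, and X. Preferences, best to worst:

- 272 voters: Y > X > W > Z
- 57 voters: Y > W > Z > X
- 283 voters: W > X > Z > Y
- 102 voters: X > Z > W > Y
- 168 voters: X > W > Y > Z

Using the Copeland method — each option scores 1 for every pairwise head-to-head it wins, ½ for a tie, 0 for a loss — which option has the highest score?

X

Y: beats Z; loses to W and X → score 1.
W: beats Y and Z; loses to X → score 2.
Z: loses to Y, W, and X → score 0.
X: beats Y, W, and Z → score 3.
X has the best pairwise record.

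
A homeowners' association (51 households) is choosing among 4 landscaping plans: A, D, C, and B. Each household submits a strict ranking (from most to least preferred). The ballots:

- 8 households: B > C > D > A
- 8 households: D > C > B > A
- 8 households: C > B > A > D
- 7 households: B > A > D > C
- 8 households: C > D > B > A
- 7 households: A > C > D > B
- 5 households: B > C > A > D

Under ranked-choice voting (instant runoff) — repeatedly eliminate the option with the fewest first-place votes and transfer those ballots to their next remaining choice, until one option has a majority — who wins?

Round 1: A 7, D 8, C 16, B 20. Eliminate A.
Round 2: D 8, C 23, B 20. Eliminate D.
Round 3: C 31, B 20. C has a majority.

C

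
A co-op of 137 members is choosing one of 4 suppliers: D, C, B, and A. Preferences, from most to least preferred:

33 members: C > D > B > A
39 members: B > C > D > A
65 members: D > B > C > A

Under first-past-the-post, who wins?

D

First-place votes: D 65, C 33, B 39, A 0.
D has the most first-place votes.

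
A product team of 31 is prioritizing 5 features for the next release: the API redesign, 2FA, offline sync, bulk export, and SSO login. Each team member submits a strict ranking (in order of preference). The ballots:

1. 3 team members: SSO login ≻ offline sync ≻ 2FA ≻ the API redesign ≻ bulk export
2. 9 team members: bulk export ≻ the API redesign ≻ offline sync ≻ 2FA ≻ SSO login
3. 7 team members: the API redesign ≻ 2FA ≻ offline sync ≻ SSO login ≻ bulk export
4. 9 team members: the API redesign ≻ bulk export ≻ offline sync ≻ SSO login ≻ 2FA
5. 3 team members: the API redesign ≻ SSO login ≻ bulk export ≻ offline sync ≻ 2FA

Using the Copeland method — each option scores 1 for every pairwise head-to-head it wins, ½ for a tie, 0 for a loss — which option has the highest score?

the API redesign

the API redesign: beats 2FA, offline sync, bulk export, and SSO login → score 4.
2FA: beats SSO login; loses to the API redesign, offline sync, and bulk export → score 1.
offline sync: beats 2FA and SSO login; loses to the API redesign and bulk export → score 2.
bulk export: beats 2FA, offline sync, and SSO login; loses to the API redesign → score 3.
SSO login: loses to the API redesign, 2FA, offline sync, and bulk export → score 0.
the API redesign has the best pairwise record.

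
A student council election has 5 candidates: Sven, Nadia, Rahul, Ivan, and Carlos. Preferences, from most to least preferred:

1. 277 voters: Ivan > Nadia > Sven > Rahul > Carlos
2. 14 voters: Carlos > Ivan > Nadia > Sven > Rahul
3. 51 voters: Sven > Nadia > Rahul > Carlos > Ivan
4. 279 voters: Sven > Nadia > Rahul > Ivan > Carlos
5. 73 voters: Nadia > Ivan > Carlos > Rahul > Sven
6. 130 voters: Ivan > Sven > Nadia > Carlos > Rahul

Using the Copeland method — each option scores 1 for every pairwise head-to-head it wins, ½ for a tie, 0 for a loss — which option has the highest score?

Sven: beats Nadia, Rahul, and Carlos; loses to Ivan → score 3.
Nadia: beats Rahul and Carlos; loses to Sven and Ivan → score 2.
Rahul: beats Carlos; loses to Sven, Nadia, and Ivan → score 1.
Ivan: beats Sven, Nadia, Rahul, and Carlos → score 4.
Carlos: loses to Sven, Nadia, Rahul, and Ivan → score 0.
Ivan has the best pairwise record.

Ivan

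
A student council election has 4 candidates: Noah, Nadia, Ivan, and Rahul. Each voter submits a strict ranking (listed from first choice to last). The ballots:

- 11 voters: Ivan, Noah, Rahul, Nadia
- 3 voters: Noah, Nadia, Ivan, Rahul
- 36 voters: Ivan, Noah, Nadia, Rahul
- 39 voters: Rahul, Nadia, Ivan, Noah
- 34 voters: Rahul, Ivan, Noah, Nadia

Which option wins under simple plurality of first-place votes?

Rahul

First-place votes: Noah 3, Nadia 0, Ivan 47, Rahul 73.
Rahul has the most first-place votes.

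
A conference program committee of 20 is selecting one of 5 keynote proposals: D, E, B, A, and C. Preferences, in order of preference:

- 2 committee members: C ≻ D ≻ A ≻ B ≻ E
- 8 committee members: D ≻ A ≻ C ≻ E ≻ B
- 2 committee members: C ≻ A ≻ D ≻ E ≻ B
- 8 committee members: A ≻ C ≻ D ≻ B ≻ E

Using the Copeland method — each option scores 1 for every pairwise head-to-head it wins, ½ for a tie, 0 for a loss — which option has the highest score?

A

D: beats E and B; ties A; loses to C → score 2.5.
E: ties B; loses to D, A, and C → score 0.5.
B: ties E; loses to D, A, and C → score 0.5.
A: beats E, B, and C; ties D → score 3.5.
C: beats D, E, and B; loses to A → score 3.
A has the best pairwise record.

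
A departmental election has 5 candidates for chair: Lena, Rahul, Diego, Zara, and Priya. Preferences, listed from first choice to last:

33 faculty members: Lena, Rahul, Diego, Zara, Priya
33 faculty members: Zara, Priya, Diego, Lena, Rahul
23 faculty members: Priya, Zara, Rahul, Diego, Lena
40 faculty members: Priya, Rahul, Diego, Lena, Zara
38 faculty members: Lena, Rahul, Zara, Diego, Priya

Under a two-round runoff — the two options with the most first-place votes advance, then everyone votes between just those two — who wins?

Priya

Round 1 first-place votes: Lena 71, Rahul 0, Diego 0, Zara 33, Priya 63.
Lena and Priya advance.
Runoff: Lena is preferred to Priya by 71 voters; Priya by 96.
Priya wins the runoff.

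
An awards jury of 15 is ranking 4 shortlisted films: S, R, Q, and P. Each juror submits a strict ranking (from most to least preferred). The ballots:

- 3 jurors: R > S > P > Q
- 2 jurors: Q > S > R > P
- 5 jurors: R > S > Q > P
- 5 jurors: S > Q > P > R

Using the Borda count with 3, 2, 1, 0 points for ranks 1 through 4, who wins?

S: 3·2 + 2·2 + 5·2 + 5·3 = 35
R: 3·3 + 2·1 + 5·3 + 5·0 = 26
Q: 3·0 + 2·3 + 5·1 + 5·2 = 21
P: 3·1 + 2·0 + 5·0 + 5·1 = 8
S has the highest Borda score (35).

S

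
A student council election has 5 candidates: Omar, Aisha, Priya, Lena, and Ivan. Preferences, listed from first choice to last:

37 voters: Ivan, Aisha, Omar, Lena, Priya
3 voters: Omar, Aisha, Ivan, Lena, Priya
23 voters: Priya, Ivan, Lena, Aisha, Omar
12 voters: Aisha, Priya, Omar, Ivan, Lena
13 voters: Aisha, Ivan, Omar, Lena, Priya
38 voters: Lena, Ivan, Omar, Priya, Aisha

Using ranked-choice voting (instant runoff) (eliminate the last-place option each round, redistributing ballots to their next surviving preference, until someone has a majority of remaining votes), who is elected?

Ivan

Round 1: Omar 3, Aisha 25, Priya 23, Lena 38, Ivan 37. Eliminate Omar.
Round 2: Aisha 28, Priya 23, Lena 38, Ivan 37. Eliminate Priya.
Round 3: Aisha 28, Lena 38, Ivan 60. Eliminate Aisha.
Round 4: Lena 38, Ivan 88. Ivan has a majority.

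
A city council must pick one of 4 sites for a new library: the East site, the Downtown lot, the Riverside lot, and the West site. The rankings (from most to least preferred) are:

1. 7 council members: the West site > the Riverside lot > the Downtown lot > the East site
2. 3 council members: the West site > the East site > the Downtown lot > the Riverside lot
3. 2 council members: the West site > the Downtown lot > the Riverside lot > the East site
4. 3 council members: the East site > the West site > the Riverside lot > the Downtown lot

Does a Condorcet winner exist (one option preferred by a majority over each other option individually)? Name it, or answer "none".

the West site

the West site vs the East site: 12–3 for the West site.
the West site vs the Downtown lot: 15–0 for the West site.
the West site vs the Riverside lot: 15–0 for the West site.
the West site beats every other option head-to-head.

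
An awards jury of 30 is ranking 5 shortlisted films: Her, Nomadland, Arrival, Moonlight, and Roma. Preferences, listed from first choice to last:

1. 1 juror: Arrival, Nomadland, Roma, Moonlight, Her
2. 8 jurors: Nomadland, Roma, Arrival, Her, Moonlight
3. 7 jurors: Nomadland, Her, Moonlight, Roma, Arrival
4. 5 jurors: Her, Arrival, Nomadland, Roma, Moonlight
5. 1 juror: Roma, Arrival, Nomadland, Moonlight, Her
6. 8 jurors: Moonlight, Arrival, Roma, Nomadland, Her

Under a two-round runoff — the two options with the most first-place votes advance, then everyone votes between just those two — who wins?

Nomadland

Round 1 first-place votes: Her 5, Nomadland 15, Arrival 1, Moonlight 8, Roma 1.
Nomadland and Moonlight advance.
Runoff: Nomadland is preferred to Moonlight by 22 voters; Moonlight by 8.
Nomadland wins the runoff.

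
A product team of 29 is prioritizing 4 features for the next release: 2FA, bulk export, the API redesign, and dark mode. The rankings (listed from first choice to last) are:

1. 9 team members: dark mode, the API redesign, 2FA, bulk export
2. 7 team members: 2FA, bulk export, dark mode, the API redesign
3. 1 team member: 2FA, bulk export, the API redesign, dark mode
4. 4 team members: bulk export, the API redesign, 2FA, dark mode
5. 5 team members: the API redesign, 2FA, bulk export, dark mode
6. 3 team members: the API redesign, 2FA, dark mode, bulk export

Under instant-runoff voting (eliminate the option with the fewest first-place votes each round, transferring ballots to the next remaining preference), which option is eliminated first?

bulk export

Round 1: 2FA 8, bulk export 4, the API redesign 8, dark mode 9. Eliminate bulk export.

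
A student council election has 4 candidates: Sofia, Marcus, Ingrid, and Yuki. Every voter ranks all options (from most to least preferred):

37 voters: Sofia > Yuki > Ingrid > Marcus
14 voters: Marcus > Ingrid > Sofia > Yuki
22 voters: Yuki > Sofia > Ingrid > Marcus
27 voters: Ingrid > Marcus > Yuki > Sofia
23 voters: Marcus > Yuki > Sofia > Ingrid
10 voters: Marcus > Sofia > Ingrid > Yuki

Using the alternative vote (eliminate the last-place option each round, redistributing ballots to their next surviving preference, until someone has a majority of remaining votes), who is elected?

Round 1: Sofia 37, Marcus 47, Ingrid 27, Yuki 22. Eliminate Yuki.
Round 2: Sofia 59, Marcus 47, Ingrid 27. Eliminate Ingrid.
Round 3: Sofia 59, Marcus 74. Marcus has a majority.

Marcus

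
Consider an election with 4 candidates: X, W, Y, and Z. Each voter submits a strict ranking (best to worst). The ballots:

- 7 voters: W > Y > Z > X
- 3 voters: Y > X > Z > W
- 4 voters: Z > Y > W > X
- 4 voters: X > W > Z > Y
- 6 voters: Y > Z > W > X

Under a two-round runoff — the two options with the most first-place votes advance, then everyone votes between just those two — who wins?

Y

Round 1 first-place votes: X 4, W 7, Y 9, Z 4.
Y and W advance.
Runoff: Y is preferred to W by 13 voters; W by 11.
Y wins the runoff.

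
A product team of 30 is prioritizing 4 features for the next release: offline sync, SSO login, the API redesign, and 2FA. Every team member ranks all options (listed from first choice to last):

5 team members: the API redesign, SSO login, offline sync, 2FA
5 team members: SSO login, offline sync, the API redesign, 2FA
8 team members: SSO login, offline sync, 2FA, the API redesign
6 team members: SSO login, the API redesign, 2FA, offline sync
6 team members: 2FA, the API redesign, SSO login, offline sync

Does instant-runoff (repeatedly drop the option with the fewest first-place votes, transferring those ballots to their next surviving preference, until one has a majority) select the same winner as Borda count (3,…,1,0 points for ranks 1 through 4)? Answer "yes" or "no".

Instant-runoff — R1 offline sync 0, SSO login 19, the API redesign 5, 2FA 6 (SSO login winner). Winner: SSO login.
Borda — scores: offline sync 31, SSO login 73, the API redesign 44, 2FA 32. Winner: SSO login.
The two methods agree.

yes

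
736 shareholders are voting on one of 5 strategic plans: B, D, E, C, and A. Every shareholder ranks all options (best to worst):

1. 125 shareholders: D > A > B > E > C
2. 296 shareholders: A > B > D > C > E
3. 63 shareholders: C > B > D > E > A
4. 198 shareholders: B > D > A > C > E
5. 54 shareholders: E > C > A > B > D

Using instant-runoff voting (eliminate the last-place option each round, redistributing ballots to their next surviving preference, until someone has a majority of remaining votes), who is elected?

Round 1: B 198, D 125, E 54, C 63, A 296. Eliminate E.
Round 2: B 198, D 125, C 117, A 296. Eliminate C.
Round 3: B 261, D 125, A 350. Eliminate D.
Round 4: B 261, A 475. A has a majority.

A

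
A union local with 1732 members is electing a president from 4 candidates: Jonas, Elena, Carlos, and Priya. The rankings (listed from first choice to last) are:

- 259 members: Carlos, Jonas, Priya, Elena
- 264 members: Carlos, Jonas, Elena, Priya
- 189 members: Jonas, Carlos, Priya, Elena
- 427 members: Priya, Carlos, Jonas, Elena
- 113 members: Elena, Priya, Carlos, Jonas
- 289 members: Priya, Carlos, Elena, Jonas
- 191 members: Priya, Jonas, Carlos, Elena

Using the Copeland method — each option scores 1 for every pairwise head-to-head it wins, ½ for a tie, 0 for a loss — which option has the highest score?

Priya

Jonas: beats Elena; loses to Carlos and Priya → score 1.
Elena: loses to Jonas, Carlos, and Priya → score 0.
Carlos: beats Jonas and Elena; loses to Priya → score 2.
Priya: beats Jonas, Elena, and Carlos → score 3.
Priya has the best pairwise record.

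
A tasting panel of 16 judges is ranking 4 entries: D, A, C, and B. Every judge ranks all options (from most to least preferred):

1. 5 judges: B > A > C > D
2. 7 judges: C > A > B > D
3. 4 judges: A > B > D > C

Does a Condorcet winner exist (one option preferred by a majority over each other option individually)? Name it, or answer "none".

A

A vs D: 16–0 for A.
A vs C: 9–7 for A.
A vs B: 11–5 for A.
A beats every other option head-to-head.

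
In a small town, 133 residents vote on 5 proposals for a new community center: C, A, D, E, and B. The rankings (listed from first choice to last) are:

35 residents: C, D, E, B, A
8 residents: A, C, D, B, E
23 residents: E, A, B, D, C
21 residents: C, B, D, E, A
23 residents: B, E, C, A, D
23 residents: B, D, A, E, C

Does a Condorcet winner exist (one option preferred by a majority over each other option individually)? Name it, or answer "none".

B vs C: 69–64 for B.
B vs A: 102–31 for B.
B vs D: 90–43 for B.
B vs E: 75–58 for B.
B beats every other option head-to-head.

B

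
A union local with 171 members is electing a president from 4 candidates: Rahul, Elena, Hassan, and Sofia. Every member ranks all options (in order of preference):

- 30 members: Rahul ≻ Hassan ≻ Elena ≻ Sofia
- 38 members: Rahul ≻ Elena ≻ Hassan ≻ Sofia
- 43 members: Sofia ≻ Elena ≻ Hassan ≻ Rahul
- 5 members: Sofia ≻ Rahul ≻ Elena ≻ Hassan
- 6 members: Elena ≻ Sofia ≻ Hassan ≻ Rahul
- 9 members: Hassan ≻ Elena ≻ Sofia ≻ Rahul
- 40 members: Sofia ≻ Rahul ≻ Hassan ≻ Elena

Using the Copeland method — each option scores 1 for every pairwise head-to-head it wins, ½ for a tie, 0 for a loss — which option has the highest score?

Sofia

Rahul: beats Elena and Hassan; loses to Sofia → score 2.
Elena: beats Hassan; loses to Rahul and Sofia → score 1.
Hassan: loses to Rahul, Elena, and Sofia → score 0.
Sofia: beats Rahul, Elena, and Hassan → score 3.
Sofia has the best pairwise record.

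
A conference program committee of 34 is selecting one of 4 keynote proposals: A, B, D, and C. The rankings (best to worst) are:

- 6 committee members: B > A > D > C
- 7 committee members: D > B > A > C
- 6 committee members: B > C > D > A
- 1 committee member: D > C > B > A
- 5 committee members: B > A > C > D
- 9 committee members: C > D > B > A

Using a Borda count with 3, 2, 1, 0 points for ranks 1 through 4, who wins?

A: 6·2 + 7·1 + 6·0 + 1·0 + 5·2 + 9·0 = 29
B: 6·3 + 7·2 + 6·3 + 1·1 + 5·3 + 9·1 = 75
D: 6·1 + 7·3 + 6·1 + 1·3 + 5·0 + 9·2 = 54
C: 6·0 + 7·0 + 6·2 + 1·2 + 5·1 + 9·3 = 46
B has the highest Borda score (75).

B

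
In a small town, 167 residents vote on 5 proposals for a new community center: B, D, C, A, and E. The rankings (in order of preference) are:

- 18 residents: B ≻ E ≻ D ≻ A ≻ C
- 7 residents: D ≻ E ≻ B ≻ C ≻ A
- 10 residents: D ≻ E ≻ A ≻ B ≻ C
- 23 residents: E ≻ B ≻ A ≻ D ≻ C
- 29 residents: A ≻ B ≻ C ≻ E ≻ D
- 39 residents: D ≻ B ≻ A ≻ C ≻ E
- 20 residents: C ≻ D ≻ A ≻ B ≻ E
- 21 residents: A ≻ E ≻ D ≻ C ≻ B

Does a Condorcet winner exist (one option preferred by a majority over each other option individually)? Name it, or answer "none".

Checking pairwise contests:
D beats B 97–70.
E beats D 91–76.
B beats C 126–41.
B beats A 87–80.
B beats E 106–61.
Every option loses at least one head-to-head, so there is no Condorcet winner.

none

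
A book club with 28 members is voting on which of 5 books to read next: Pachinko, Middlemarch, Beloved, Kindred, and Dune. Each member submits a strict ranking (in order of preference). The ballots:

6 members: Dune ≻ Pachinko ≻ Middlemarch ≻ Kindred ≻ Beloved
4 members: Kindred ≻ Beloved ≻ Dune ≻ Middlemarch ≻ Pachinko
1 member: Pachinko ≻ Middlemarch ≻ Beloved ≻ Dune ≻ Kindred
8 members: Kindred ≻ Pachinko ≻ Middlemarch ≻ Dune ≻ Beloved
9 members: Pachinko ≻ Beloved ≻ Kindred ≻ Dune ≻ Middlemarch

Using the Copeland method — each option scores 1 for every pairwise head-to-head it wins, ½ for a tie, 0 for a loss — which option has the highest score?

Pachinko

Pachinko: beats Middlemarch, Beloved, Kindred, and Dune → score 4.
Middlemarch: beats Beloved; loses to Pachinko, Kindred, and Dune → score 1.
Beloved: ties Dune; loses to Pachinko, Middlemarch, and Kindred → score 0.5.
Kindred: beats Middlemarch, Beloved, and Dune; loses to Pachinko → score 3.
Dune: beats Middlemarch; ties Beloved; loses to Pachinko and Kindred → score 1.5.
Pachinko has the best pairwise record.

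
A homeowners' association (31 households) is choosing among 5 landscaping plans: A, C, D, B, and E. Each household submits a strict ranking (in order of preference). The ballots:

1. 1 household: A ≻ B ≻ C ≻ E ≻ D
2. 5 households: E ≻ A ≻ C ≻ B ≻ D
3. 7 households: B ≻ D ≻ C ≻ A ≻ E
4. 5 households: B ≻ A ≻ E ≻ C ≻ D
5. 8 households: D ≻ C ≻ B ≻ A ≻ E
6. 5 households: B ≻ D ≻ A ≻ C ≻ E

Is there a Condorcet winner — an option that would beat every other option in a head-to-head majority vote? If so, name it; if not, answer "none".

B vs A: 25–6 for B.
B vs C: 18–13 for B.
B vs D: 23–8 for B.
B vs E: 26–5 for B.
B beats every other option head-to-head.

B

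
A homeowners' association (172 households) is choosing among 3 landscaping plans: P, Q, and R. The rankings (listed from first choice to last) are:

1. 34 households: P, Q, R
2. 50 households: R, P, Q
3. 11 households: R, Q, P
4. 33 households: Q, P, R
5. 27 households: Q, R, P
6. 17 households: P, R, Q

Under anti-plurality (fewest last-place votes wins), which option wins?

P

Last-place votes: P 38, Q 67, R 67.
P is ranked last by the fewest voters, so P wins.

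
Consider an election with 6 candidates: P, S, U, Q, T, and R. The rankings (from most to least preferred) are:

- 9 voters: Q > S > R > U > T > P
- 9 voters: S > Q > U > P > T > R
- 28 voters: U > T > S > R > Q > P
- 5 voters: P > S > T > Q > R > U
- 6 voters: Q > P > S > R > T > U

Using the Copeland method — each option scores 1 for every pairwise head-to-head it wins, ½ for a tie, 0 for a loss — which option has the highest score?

P: loses to S, U, Q, T, and R → score 0.
S: beats P, U, Q, T, and R → score 5.
U: beats P, T, and R; loses to S and Q → score 3.
Q: beats P, U, and R; loses to S and T → score 3.
T: beats P, Q, and R; loses to S and U → score 3.
R: beats P; loses to S, U, Q, and T → score 1.
S has the best pairwise record.

S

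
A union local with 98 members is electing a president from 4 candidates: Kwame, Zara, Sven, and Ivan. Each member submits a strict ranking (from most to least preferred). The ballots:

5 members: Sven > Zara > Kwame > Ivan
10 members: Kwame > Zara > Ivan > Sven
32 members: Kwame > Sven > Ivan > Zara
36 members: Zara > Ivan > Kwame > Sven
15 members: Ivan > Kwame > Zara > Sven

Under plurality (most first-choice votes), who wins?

Kwame

First-place votes: Kwame 42, Zara 36, Sven 5, Ivan 15.
Kwame has the most first-place votes.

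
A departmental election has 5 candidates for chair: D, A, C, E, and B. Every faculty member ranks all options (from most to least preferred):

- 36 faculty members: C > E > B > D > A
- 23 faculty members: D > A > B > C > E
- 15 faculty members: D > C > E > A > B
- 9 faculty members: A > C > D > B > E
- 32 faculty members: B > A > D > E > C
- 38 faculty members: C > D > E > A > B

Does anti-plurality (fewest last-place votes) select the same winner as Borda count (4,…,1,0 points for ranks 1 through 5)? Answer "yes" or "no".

no

Anti-plurality — last-place votes: D 0, A 36, C 32, E 32, B 53. Winner: D.
Borda — scores: D 384, A 254, C 391, E 246, B 255. Winner: C.
The two methods disagree.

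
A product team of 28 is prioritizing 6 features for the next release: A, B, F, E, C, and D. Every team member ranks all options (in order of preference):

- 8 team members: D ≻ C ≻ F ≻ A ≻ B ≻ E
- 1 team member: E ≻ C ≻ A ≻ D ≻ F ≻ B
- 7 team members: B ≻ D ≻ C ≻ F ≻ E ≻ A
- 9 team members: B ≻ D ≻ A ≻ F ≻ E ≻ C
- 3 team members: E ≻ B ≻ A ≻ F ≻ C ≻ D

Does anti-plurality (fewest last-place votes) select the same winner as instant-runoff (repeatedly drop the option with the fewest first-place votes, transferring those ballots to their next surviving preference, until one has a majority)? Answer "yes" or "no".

no

Anti-plurality — last-place votes: A 7, B 1, F 0, E 8, C 9, D 3. Winner: F.
Instant-runoff — R1 A 0, B 16, F 0, E 4, C 0, D 8 (B winner). Winner: B.
The two methods disagree.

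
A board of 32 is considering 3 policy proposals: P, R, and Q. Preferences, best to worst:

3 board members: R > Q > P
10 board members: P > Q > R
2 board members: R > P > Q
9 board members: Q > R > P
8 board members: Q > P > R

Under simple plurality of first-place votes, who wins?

First-place votes: P 10, R 5, Q 17.
Q has the most first-place votes.

Q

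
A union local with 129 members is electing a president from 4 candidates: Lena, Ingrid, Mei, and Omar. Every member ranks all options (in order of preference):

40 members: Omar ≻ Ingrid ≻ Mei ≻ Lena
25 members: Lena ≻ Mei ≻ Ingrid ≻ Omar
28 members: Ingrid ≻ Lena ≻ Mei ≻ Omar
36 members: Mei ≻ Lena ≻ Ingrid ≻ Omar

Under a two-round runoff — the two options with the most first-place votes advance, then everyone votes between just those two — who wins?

Mei

Round 1 first-place votes: Lena 25, Ingrid 28, Mei 36, Omar 40.
Omar and Mei advance.
Runoff: Omar is preferred to Mei by 40 voters; Mei by 89.
Mei wins the runoff.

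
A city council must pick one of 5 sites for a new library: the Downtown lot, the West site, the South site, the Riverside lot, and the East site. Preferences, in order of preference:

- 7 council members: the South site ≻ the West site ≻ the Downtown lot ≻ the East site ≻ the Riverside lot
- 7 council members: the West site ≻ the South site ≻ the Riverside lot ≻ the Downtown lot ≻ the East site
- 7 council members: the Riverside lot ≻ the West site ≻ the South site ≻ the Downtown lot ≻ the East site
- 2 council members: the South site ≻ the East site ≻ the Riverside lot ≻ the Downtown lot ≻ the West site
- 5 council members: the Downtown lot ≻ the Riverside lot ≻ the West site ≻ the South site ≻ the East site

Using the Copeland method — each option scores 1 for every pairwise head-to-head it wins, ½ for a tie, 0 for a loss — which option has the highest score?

the Downtown lot: beats the East site; loses to the West site, the South site, and the Riverside lot → score 1.
the West site: beats the Downtown lot, the South site, and the East site; ties the Riverside lot → score 3.5.
the South site: beats the Downtown lot, the Riverside lot, and the East site; loses to the West site → score 3.
the Riverside lot: beats the Downtown lot and the East site; ties the West site; loses to the South site → score 2.5.
the East site: loses to the Downtown lot, the West site, the South site, and the Riverside lot → score 0.
the West site has the best pairwise record.

the West site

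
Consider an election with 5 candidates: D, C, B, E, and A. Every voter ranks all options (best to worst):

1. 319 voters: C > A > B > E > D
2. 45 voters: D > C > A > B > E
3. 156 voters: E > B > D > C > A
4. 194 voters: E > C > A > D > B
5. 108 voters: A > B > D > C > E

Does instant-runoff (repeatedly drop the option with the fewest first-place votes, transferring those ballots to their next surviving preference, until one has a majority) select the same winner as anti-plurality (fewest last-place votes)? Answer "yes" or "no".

Instant-runoff — R1 D 45, C 319, B 0, E 350, A 108 (B out); R2 D 45, C 319, E 350, A 108 (D out); R3 C 364, E 350, A 108 (A out); R4 C 472, E 350 (C winner). Winner: C.
Anti-plurality — last-place votes: D 319, C 0, B 194, E 153, A 156. Winner: C.
The two methods agree.

yes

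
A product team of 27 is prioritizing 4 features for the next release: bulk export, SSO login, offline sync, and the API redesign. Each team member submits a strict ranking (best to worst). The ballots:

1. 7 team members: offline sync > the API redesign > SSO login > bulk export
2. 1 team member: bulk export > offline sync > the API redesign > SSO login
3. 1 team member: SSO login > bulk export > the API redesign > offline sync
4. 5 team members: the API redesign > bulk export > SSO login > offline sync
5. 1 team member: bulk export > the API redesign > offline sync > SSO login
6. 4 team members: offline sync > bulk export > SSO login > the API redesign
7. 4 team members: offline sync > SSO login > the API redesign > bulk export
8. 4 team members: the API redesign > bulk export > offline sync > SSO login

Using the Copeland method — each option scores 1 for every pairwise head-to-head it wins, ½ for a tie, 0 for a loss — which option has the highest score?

bulk export: beats SSO login; loses to offline sync and the API redesign → score 1.
SSO login: loses to bulk export, offline sync, and the API redesign → score 0.
offline sync: beats bulk export, SSO login, and the API redesign → score 3.
the API redesign: beats bulk export and SSO login; loses to offline sync → score 2.
offline sync has the best pairwise record.

offline sync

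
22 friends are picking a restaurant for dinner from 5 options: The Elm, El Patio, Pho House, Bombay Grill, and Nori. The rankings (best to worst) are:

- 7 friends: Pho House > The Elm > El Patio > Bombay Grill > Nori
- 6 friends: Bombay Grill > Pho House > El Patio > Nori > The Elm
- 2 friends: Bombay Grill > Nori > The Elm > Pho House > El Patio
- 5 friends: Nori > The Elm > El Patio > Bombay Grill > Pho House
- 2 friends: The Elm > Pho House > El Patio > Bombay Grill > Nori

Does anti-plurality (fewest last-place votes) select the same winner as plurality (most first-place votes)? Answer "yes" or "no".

yes

Anti-plurality — last-place votes: The Elm 6, El Patio 2, Pho House 5, Bombay Grill 0, Nori 9. Winner: Bombay Grill.
Plurality — first-place votes: The Elm 2, El Patio 0, Pho House 7, Bombay Grill 8, Nori 5. Winner: Bombay Grill.
The two methods agree.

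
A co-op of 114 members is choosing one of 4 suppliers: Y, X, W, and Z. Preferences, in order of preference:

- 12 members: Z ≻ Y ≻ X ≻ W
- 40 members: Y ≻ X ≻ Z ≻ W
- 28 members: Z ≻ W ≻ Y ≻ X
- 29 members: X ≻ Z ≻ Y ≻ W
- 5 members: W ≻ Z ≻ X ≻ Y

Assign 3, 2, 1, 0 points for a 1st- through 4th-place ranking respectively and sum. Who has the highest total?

Y: 12·2 + 40·3 + 28·1 + 29·1 + 5·0 = 201
X: 12·1 + 40·2 + 28·0 + 29·3 + 5·1 = 184
W: 12·0 + 40·0 + 28·2 + 29·0 + 5·3 = 71
Z: 12·3 + 40·1 + 28·3 + 29·2 + 5·2 = 228
Z has the highest Borda score (228).

Z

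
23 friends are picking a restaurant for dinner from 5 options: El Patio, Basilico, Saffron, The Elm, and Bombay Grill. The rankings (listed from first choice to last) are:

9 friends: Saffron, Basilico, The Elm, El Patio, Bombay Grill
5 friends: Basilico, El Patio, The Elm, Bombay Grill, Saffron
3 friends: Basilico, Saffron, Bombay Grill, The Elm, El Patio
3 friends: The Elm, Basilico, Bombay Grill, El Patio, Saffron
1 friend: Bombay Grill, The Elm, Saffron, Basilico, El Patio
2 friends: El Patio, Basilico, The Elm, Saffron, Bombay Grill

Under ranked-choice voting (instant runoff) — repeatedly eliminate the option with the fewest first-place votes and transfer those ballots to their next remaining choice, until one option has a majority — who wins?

Round 1: El Patio 2, Basilico 8, Saffron 9, The Elm 3, Bombay Grill 1. Eliminate Bombay Grill.
Round 2: El Patio 2, Basilico 8, Saffron 9, The Elm 4. Eliminate El Patio.
Round 3: Basilico 10, Saffron 9, The Elm 4. Eliminate The Elm.
Round 4: Basilico 13, Saffron 10. Basilico has a majority.

Basilico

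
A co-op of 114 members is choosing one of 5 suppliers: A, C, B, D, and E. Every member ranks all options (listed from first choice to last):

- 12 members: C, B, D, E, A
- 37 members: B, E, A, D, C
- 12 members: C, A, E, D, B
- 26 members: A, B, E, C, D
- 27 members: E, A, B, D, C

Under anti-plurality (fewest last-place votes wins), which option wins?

E

Last-place votes: A 12, C 64, B 12, D 26, E 0.
E is ranked last by the fewest voters, so E wins.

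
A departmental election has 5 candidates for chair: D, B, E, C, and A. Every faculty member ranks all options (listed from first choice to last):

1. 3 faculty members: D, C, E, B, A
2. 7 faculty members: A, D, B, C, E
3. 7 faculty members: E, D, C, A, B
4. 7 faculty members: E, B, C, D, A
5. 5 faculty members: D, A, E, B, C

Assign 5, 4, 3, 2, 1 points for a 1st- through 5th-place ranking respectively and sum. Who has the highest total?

D: 3·5 + 7·4 + 7·4 + 7·2 + 5·5 = 110
B: 3·2 + 7·3 + 7·1 + 7·4 + 5·2 = 72
E: 3·3 + 7·1 + 7·5 + 7·5 + 5·3 = 101
C: 3·4 + 7·2 + 7·3 + 7·3 + 5·1 = 73
A: 3·1 + 7·5 + 7·2 + 7·1 + 5·4 = 79
D has the highest Borda score (110).

D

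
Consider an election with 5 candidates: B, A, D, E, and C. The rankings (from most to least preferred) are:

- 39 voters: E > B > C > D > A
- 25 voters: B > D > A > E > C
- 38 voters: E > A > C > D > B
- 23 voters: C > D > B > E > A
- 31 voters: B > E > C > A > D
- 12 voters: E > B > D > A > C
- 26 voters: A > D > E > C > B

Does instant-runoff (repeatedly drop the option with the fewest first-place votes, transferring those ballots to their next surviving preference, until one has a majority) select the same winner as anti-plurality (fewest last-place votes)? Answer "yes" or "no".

yes

Instant-runoff — R1 B 56, A 26, D 0, E 89, C 23 (D out); R2 B 56, A 26, E 89, C 23 (C out); R3 B 79, A 26, E 89 (A out); R4 B 79, E 115 (E winner). Winner: E.
Anti-plurality — last-place votes: B 64, A 62, D 31, E 0, C 37. Winner: E.
The two methods agree.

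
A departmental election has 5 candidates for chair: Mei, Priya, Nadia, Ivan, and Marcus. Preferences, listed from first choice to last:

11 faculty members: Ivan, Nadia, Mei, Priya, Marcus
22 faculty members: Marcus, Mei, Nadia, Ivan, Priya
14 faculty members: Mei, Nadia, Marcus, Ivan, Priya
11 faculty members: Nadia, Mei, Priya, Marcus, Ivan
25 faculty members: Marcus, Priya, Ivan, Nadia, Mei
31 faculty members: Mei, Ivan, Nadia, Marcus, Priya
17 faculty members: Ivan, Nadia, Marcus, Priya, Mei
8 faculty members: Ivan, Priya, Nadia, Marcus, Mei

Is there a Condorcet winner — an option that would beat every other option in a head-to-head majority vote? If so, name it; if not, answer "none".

none

Checking pairwise contests:
Nadia beats Mei 72–67.
Mei beats Priya 89–50.
Ivan beats Nadia 92–47.
Mei beats Ivan 78–61.
Nadia beats Marcus 92–47.
Every option loses at least one head-to-head, so there is no Condorcet winner.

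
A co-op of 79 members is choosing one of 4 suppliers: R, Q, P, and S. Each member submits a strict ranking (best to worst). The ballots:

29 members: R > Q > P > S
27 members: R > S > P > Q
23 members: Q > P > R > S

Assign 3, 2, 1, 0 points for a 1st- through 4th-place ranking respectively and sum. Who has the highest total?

R: 29·3 + 27·3 + 23·1 = 191
Q: 29·2 + 27·0 + 23·3 = 127
P: 29·1 + 27·1 + 23·2 = 102
S: 29·0 + 27·2 + 23·0 = 54
R has the highest Borda score (191).

R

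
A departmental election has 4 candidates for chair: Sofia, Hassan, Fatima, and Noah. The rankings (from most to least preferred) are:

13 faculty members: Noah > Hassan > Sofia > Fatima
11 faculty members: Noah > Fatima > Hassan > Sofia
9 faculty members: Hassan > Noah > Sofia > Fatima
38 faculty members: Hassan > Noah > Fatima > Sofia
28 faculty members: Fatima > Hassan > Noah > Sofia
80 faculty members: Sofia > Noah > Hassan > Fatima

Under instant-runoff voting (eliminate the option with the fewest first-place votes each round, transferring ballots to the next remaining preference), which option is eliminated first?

Noah

Round 1: Sofia 80, Hassan 47, Fatima 28, Noah 24. Eliminate Noah.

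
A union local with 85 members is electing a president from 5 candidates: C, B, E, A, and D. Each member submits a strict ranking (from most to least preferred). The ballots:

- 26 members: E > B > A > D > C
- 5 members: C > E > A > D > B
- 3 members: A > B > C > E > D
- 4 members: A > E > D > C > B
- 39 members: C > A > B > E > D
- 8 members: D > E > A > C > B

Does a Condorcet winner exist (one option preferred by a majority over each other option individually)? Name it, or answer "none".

C vs B: 56–29 for C.
C vs E: 47–38 for C.
C vs A: 44–41 for C.
C vs D: 47–38 for C.
C beats every other option head-to-head.

C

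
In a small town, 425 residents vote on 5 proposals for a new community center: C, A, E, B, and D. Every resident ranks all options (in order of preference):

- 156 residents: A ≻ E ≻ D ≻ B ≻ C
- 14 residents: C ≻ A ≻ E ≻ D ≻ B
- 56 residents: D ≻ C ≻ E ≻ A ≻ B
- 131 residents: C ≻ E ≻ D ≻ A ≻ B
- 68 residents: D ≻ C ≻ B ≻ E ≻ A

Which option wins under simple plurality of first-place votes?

First-place votes: C 145, A 156, E 0, B 0, D 124.
A has the most first-place votes.

A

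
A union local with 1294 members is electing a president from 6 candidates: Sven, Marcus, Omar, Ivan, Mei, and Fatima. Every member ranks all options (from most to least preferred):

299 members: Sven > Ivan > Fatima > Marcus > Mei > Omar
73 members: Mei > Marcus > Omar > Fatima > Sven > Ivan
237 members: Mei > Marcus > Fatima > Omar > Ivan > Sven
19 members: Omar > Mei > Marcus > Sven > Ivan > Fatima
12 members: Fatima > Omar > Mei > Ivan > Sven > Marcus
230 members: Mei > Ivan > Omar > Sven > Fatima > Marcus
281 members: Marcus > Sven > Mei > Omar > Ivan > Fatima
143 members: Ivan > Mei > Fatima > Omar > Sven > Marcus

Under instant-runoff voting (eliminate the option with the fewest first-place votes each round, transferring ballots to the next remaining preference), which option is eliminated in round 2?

Omar

Round 1: Sven 299, Marcus 281, Omar 19, Ivan 143, Mei 540, Fatima 12. Eliminate Fatima.
Round 2: Sven 299, Marcus 281, Omar 31, Ivan 143, Mei 540. Eliminate Omar.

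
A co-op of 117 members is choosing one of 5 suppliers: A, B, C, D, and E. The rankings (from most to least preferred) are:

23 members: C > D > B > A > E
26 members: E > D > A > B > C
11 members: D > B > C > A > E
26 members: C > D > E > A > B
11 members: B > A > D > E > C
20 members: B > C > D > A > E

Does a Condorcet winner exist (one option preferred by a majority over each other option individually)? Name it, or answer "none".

Checking pairwise contests:
B beats A 65–52.
D beats B 86–31.
B beats C 68–49.
C beats D 69–48.
A beats E 65–52.
Every option loses at least one head-to-head, so there is no Condorcet winner.

none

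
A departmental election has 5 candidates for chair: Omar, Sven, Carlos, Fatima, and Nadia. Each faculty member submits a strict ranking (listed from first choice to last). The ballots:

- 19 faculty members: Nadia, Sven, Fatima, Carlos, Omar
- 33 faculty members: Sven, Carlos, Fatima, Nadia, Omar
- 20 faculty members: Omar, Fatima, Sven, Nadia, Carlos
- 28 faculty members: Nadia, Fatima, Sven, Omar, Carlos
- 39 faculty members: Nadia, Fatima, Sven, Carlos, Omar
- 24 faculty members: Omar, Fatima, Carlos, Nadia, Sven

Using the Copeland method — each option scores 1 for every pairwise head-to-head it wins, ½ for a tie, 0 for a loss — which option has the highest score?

Omar: loses to Sven, Carlos, Fatima, and Nadia → score 0.
Sven: beats Omar and Carlos; loses to Fatima and Nadia → score 2.
Carlos: beats Omar; loses to Sven, Fatima, and Nadia → score 1.
Fatima: beats Omar, Sven, and Carlos; loses to Nadia → score 3.
Nadia: beats Omar, Sven, Carlos, and Fatima → score 4.
Nadia has the best pairwise record.

Nadia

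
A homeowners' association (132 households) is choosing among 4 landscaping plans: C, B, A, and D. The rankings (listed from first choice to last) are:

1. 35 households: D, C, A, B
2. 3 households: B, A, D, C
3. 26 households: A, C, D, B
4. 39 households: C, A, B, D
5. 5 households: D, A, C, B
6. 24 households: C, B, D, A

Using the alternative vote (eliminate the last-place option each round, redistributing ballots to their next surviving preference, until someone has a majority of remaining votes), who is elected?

Round 1: C 63, B 3, A 26, D 40. Eliminate B.
Round 2: C 63, A 29, D 40. Eliminate A.
Round 3: C 89, D 43. C has a majority.

C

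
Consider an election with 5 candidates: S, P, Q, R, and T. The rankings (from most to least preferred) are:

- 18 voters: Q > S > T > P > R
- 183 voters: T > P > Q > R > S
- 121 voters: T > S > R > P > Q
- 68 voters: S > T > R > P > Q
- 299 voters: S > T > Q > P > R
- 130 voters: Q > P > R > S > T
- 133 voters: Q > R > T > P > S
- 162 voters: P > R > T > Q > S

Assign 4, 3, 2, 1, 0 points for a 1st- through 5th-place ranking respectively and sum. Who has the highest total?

T

S: 18·3 + 183·0 + 121·3 + 68·4 + 299·4 + 130·1 + 133·0 + 162·0 = 2015
P: 18·1 + 183·3 + 121·1 + 68·1 + 299·1 + 130·3 + 133·1 + 162·4 = 2226
Q: 18·4 + 183·2 + 121·0 + 68·0 + 299·2 + 130·4 + 133·4 + 162·1 = 2250
R: 18·0 + 183·1 + 121·2 + 68·2 + 299·0 + 130·2 + 133·3 + 162·3 = 1706
T: 18·2 + 183·4 + 121·4 + 68·3 + 299·3 + 130·0 + 133·2 + 162·2 = 2943
T has the highest Borda score (2943).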